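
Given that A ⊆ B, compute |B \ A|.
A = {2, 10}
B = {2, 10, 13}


Set A = {2, 10}, |A| = 2
Set B = {2, 10, 13}, |B| = 3
Since A ⊆ B: B \ A = {13}
|B| - |A| = 3 - 2 = 1

1


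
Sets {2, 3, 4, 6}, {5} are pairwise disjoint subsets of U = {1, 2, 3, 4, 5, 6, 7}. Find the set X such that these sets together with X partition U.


U = {1, 2, 3, 4, 5, 6, 7}
Shown blocks: {2, 3, 4, 6}, {5}
A partition's blocks are pairwise disjoint and cover U, so the missing block = U \ (union of shown blocks).
Union of shown blocks: {2, 3, 4, 5, 6}
Missing block = U \ (union) = {1, 7}

{1, 7}


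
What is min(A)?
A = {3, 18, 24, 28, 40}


Set A = {3, 18, 24, 28, 40}
Elements in ascending order: 3, 18, 24, 28, 40
The smallest element is 3.

3


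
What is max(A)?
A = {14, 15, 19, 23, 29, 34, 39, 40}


Set A = {14, 15, 19, 23, 29, 34, 39, 40}
Elements in ascending order: 14, 15, 19, 23, 29, 34, 39, 40
The largest element is 40.

40


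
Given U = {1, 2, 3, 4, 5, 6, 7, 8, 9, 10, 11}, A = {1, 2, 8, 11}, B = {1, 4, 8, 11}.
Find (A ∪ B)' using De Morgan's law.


U = {1, 2, 3, 4, 5, 6, 7, 8, 9, 10, 11}
A = {1, 2, 8, 11}, B = {1, 4, 8, 11}
A ∪ B = {1, 2, 4, 8, 11}
(A ∪ B)' = U \ (A ∪ B) = {3, 5, 6, 7, 9, 10}
Verification via A' ∩ B': A' = {3, 4, 5, 6, 7, 9, 10}, B' = {2, 3, 5, 6, 7, 9, 10}
A' ∩ B' = {3, 5, 6, 7, 9, 10} ✓

{3, 5, 6, 7, 9, 10}


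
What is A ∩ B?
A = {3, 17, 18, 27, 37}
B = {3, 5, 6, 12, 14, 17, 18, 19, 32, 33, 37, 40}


Set A = {3, 17, 18, 27, 37}
Set B = {3, 5, 6, 12, 14, 17, 18, 19, 32, 33, 37, 40}
A ∩ B includes only elements in both sets.
Check each element of A against B:
3 ✓, 17 ✓, 18 ✓, 27 ✗, 37 ✓
A ∩ B = {3, 17, 18, 37}

{3, 17, 18, 37}


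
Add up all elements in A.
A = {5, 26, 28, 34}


Set A = {5, 26, 28, 34}
Sum = 5 + 26 + 28 + 34 = 93

93


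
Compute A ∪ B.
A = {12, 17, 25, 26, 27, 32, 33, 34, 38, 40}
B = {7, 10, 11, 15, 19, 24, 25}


Set A = {12, 17, 25, 26, 27, 32, 33, 34, 38, 40}
Set B = {7, 10, 11, 15, 19, 24, 25}
A ∪ B includes all elements in either set.
Elements from A: {12, 17, 25, 26, 27, 32, 33, 34, 38, 40}
Elements from B not already included: {7, 10, 11, 15, 19, 24}
A ∪ B = {7, 10, 11, 12, 15, 17, 19, 24, 25, 26, 27, 32, 33, 34, 38, 40}

{7, 10, 11, 12, 15, 17, 19, 24, 25, 26, 27, 32, 33, 34, 38, 40}


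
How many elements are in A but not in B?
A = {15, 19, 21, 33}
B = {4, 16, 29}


Set A = {15, 19, 21, 33}
Set B = {4, 16, 29}
A \ B = {15, 19, 21, 33}
|A \ B| = 4

4


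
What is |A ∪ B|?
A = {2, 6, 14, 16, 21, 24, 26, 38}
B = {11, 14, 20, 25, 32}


Set A = {2, 6, 14, 16, 21, 24, 26, 38}, |A| = 8
Set B = {11, 14, 20, 25, 32}, |B| = 5
A ∩ B = {14}, |A ∩ B| = 1
|A ∪ B| = |A| + |B| - |A ∩ B| = 8 + 5 - 1 = 12

12


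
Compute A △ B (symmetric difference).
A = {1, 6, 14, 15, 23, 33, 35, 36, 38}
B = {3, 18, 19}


Set A = {1, 6, 14, 15, 23, 33, 35, 36, 38}
Set B = {3, 18, 19}
A △ B = (A \ B) ∪ (B \ A)
Elements in A but not B: {1, 6, 14, 15, 23, 33, 35, 36, 38}
Elements in B but not A: {3, 18, 19}
A △ B = {1, 3, 6, 14, 15, 18, 19, 23, 33, 35, 36, 38}

{1, 3, 6, 14, 15, 18, 19, 23, 33, 35, 36, 38}


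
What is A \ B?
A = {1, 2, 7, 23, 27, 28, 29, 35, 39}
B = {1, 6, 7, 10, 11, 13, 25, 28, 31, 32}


Set A = {1, 2, 7, 23, 27, 28, 29, 35, 39}
Set B = {1, 6, 7, 10, 11, 13, 25, 28, 31, 32}
A \ B includes elements in A that are not in B.
Check each element of A:
1 (in B, remove), 2 (not in B, keep), 7 (in B, remove), 23 (not in B, keep), 27 (not in B, keep), 28 (in B, remove), 29 (not in B, keep), 35 (not in B, keep), 39 (not in B, keep)
A \ B = {2, 23, 27, 29, 35, 39}

{2, 23, 27, 29, 35, 39}


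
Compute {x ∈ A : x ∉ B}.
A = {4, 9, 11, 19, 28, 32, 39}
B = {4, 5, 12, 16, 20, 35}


Set A = {4, 9, 11, 19, 28, 32, 39}
Set B = {4, 5, 12, 16, 20, 35}
Check each element of A against B:
4 ∈ B, 9 ∉ B (include), 11 ∉ B (include), 19 ∉ B (include), 28 ∉ B (include), 32 ∉ B (include), 39 ∉ B (include)
Elements of A not in B: {9, 11, 19, 28, 32, 39}

{9, 11, 19, 28, 32, 39}


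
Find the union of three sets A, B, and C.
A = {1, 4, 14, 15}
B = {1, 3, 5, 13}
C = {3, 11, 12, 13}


Set A = {1, 4, 14, 15}
Set B = {1, 3, 5, 13}
Set C = {3, 11, 12, 13}
First, A ∪ B = {1, 3, 4, 5, 13, 14, 15}
Then, (A ∪ B) ∪ C = {1, 3, 4, 5, 11, 12, 13, 14, 15}

{1, 3, 4, 5, 11, 12, 13, 14, 15}


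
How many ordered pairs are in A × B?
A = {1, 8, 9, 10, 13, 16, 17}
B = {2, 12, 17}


Set A = {1, 8, 9, 10, 13, 16, 17} has 7 elements.
Set B = {2, 12, 17} has 3 elements.
|A × B| = |A| × |B| = 7 × 3 = 21

21


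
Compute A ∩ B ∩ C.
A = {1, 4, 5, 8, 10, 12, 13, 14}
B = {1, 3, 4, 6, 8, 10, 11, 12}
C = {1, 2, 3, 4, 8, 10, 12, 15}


Set A = {1, 4, 5, 8, 10, 12, 13, 14}
Set B = {1, 3, 4, 6, 8, 10, 11, 12}
Set C = {1, 2, 3, 4, 8, 10, 12, 15}
First, A ∩ B = {1, 4, 8, 10, 12}
Then, (A ∩ B) ∩ C = {1, 4, 8, 10, 12}

{1, 4, 8, 10, 12}


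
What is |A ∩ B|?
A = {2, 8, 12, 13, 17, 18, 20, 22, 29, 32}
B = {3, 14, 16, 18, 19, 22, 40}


Set A = {2, 8, 12, 13, 17, 18, 20, 22, 29, 32}
Set B = {3, 14, 16, 18, 19, 22, 40}
A ∩ B = {18, 22}
|A ∩ B| = 2

2


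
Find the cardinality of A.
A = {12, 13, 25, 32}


Set A = {12, 13, 25, 32}
Listing elements: 12, 13, 25, 32
Counting: 4 elements
|A| = 4

4


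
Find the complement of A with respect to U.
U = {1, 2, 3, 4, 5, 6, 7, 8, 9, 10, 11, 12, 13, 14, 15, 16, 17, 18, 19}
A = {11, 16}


Universal set U = {1, 2, 3, 4, 5, 6, 7, 8, 9, 10, 11, 12, 13, 14, 15, 16, 17, 18, 19}
Set A = {11, 16}
A' = U \ A = elements in U but not in A
Checking each element of U:
1 (not in A, include), 2 (not in A, include), 3 (not in A, include), 4 (not in A, include), 5 (not in A, include), 6 (not in A, include), 7 (not in A, include), 8 (not in A, include), 9 (not in A, include), 10 (not in A, include), 11 (in A, exclude), 12 (not in A, include), 13 (not in A, include), 14 (not in A, include), 15 (not in A, include), 16 (in A, exclude), 17 (not in A, include), 18 (not in A, include), 19 (not in A, include)
A' = {1, 2, 3, 4, 5, 6, 7, 8, 9, 10, 12, 13, 14, 15, 17, 18, 19}

{1, 2, 3, 4, 5, 6, 7, 8, 9, 10, 12, 13, 14, 15, 17, 18, 19}


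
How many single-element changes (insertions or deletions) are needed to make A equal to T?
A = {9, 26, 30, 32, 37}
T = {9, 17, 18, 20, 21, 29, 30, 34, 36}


Set A = {9, 26, 30, 32, 37}
Set T = {9, 17, 18, 20, 21, 29, 30, 34, 36}
Elements to remove from A (in A, not in T): {26, 32, 37} → 3 removals
Elements to add to A (in T, not in A): {17, 18, 20, 21, 29, 34, 36} → 7 additions
Total edits = 3 + 7 = 10

10


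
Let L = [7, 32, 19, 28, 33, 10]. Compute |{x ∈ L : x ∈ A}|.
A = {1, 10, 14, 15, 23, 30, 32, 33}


Set A = {1, 10, 14, 15, 23, 30, 32, 33}
Candidates: [7, 32, 19, 28, 33, 10]
Check each candidate:
7 ∉ A, 32 ∈ A, 19 ∉ A, 28 ∉ A, 33 ∈ A, 10 ∈ A
Count of candidates in A: 3

3


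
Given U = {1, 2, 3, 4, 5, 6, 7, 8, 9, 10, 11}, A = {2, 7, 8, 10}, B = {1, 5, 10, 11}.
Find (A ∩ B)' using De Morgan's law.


U = {1, 2, 3, 4, 5, 6, 7, 8, 9, 10, 11}
A = {2, 7, 8, 10}, B = {1, 5, 10, 11}
A ∩ B = {10}
(A ∩ B)' = U \ (A ∩ B) = {1, 2, 3, 4, 5, 6, 7, 8, 9, 11}
Verification via A' ∪ B': A' = {1, 3, 4, 5, 6, 9, 11}, B' = {2, 3, 4, 6, 7, 8, 9}
A' ∪ B' = {1, 2, 3, 4, 5, 6, 7, 8, 9, 11} ✓

{1, 2, 3, 4, 5, 6, 7, 8, 9, 11}


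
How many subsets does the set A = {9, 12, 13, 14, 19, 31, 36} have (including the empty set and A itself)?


Set A = {9, 12, 13, 14, 19, 31, 36}
|A| = 7
The power set P(A) contains all subsets of A.
|P(A)| = 2^|A| = 2^7 = 128

128


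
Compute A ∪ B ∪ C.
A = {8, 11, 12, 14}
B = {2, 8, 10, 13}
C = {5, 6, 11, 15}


Set A = {8, 11, 12, 14}
Set B = {2, 8, 10, 13}
Set C = {5, 6, 11, 15}
First, A ∪ B = {2, 8, 10, 11, 12, 13, 14}
Then, (A ∪ B) ∪ C = {2, 5, 6, 8, 10, 11, 12, 13, 14, 15}

{2, 5, 6, 8, 10, 11, 12, 13, 14, 15}


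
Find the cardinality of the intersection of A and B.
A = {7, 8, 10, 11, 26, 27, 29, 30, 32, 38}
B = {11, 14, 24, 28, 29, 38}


Set A = {7, 8, 10, 11, 26, 27, 29, 30, 32, 38}
Set B = {11, 14, 24, 28, 29, 38}
A ∩ B = {11, 29, 38}
|A ∩ B| = 3

3


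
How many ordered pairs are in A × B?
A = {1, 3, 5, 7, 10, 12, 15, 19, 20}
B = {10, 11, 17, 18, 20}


Set A = {1, 3, 5, 7, 10, 12, 15, 19, 20} has 9 elements.
Set B = {10, 11, 17, 18, 20} has 5 elements.
|A × B| = |A| × |B| = 9 × 5 = 45

45


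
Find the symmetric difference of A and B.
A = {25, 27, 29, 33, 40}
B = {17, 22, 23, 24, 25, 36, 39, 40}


Set A = {25, 27, 29, 33, 40}
Set B = {17, 22, 23, 24, 25, 36, 39, 40}
A △ B = (A \ B) ∪ (B \ A)
Elements in A but not B: {27, 29, 33}
Elements in B but not A: {17, 22, 23, 24, 36, 39}
A △ B = {17, 22, 23, 24, 27, 29, 33, 36, 39}

{17, 22, 23, 24, 27, 29, 33, 36, 39}


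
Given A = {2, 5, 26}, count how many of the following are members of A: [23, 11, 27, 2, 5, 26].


Set A = {2, 5, 26}
Candidates: [23, 11, 27, 2, 5, 26]
Check each candidate:
23 ∉ A, 11 ∉ A, 27 ∉ A, 2 ∈ A, 5 ∈ A, 26 ∈ A
Count of candidates in A: 3

3


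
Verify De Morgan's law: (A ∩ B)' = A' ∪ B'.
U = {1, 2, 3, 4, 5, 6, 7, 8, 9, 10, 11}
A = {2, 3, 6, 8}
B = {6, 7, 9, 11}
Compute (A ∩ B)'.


U = {1, 2, 3, 4, 5, 6, 7, 8, 9, 10, 11}
A = {2, 3, 6, 8}, B = {6, 7, 9, 11}
A ∩ B = {6}
(A ∩ B)' = U \ (A ∩ B) = {1, 2, 3, 4, 5, 7, 8, 9, 10, 11}
Verification via A' ∪ B': A' = {1, 4, 5, 7, 9, 10, 11}, B' = {1, 2, 3, 4, 5, 8, 10}
A' ∪ B' = {1, 2, 3, 4, 5, 7, 8, 9, 10, 11} ✓

{1, 2, 3, 4, 5, 7, 8, 9, 10, 11}


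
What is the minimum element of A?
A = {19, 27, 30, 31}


Set A = {19, 27, 30, 31}
Elements in ascending order: 19, 27, 30, 31
The smallest element is 19.

19


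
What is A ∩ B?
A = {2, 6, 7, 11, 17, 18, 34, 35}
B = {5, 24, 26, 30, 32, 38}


Set A = {2, 6, 7, 11, 17, 18, 34, 35}
Set B = {5, 24, 26, 30, 32, 38}
A ∩ B includes only elements in both sets.
Check each element of A against B:
2 ✗, 6 ✗, 7 ✗, 11 ✗, 17 ✗, 18 ✗, 34 ✗, 35 ✗
A ∩ B = {}

{}


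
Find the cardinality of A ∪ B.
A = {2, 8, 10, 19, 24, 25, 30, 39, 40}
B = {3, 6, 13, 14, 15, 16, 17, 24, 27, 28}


Set A = {2, 8, 10, 19, 24, 25, 30, 39, 40}, |A| = 9
Set B = {3, 6, 13, 14, 15, 16, 17, 24, 27, 28}, |B| = 10
A ∩ B = {24}, |A ∩ B| = 1
|A ∪ B| = |A| + |B| - |A ∩ B| = 9 + 10 - 1 = 18

18


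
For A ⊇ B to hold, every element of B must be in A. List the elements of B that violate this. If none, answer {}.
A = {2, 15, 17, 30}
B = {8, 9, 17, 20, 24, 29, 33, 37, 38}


Set A = {2, 15, 17, 30}
Set B = {8, 9, 17, 20, 24, 29, 33, 37, 38}
Check each element of B against A:
8 ∉ A (include), 9 ∉ A (include), 17 ∈ A, 20 ∉ A (include), 24 ∉ A (include), 29 ∉ A (include), 33 ∉ A (include), 37 ∉ A (include), 38 ∉ A (include)
Elements of B not in A: {8, 9, 20, 24, 29, 33, 37, 38}

{8, 9, 20, 24, 29, 33, 37, 38}


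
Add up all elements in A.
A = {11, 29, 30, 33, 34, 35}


Set A = {11, 29, 30, 33, 34, 35}
Sum = 11 + 29 + 30 + 33 + 34 + 35 = 172

172


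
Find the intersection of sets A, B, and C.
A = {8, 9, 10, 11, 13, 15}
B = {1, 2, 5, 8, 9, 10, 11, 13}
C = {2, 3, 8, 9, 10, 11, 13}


Set A = {8, 9, 10, 11, 13, 15}
Set B = {1, 2, 5, 8, 9, 10, 11, 13}
Set C = {2, 3, 8, 9, 10, 11, 13}
First, A ∩ B = {8, 9, 10, 11, 13}
Then, (A ∩ B) ∩ C = {8, 9, 10, 11, 13}

{8, 9, 10, 11, 13}


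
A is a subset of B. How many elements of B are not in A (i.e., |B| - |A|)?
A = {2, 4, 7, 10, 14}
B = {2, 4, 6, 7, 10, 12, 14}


Set A = {2, 4, 7, 10, 14}, |A| = 5
Set B = {2, 4, 6, 7, 10, 12, 14}, |B| = 7
Since A ⊆ B: B \ A = {6, 12}
|B| - |A| = 7 - 5 = 2

2


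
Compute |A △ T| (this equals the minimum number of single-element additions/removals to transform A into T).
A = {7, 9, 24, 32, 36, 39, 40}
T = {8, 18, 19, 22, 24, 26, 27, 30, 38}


Set A = {7, 9, 24, 32, 36, 39, 40}
Set T = {8, 18, 19, 22, 24, 26, 27, 30, 38}
Elements to remove from A (in A, not in T): {7, 9, 32, 36, 39, 40} → 6 removals
Elements to add to A (in T, not in A): {8, 18, 19, 22, 26, 27, 30, 38} → 8 additions
Total edits = 6 + 8 = 14

14


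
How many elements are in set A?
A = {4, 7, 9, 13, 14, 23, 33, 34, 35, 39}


Set A = {4, 7, 9, 13, 14, 23, 33, 34, 35, 39}
Listing elements: 4, 7, 9, 13, 14, 23, 33, 34, 35, 39
Counting: 10 elements
|A| = 10

10


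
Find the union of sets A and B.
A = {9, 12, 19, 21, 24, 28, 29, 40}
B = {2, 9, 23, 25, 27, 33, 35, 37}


Set A = {9, 12, 19, 21, 24, 28, 29, 40}
Set B = {2, 9, 23, 25, 27, 33, 35, 37}
A ∪ B includes all elements in either set.
Elements from A: {9, 12, 19, 21, 24, 28, 29, 40}
Elements from B not already included: {2, 23, 25, 27, 33, 35, 37}
A ∪ B = {2, 9, 12, 19, 21, 23, 24, 25, 27, 28, 29, 33, 35, 37, 40}

{2, 9, 12, 19, 21, 23, 24, 25, 27, 28, 29, 33, 35, 37, 40}


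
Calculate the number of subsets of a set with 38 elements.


The set has 38 elements.
The power set contains all possible subsets.
|P(A)| = 2^|A| = 2^38 = 274877906944

274877906944


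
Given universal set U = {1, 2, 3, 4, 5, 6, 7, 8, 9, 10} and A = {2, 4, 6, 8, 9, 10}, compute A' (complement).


Universal set U = {1, 2, 3, 4, 5, 6, 7, 8, 9, 10}
Set A = {2, 4, 6, 8, 9, 10}
A' = U \ A = elements in U but not in A
Checking each element of U:
1 (not in A, include), 2 (in A, exclude), 3 (not in A, include), 4 (in A, exclude), 5 (not in A, include), 6 (in A, exclude), 7 (not in A, include), 8 (in A, exclude), 9 (in A, exclude), 10 (in A, exclude)
A' = {1, 3, 5, 7}

{1, 3, 5, 7}


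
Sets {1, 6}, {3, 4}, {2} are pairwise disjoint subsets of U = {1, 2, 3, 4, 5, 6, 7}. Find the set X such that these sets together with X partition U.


U = {1, 2, 3, 4, 5, 6, 7}
Shown blocks: {1, 6}, {3, 4}, {2}
A partition's blocks are pairwise disjoint and cover U, so the missing block = U \ (union of shown blocks).
Union of shown blocks: {1, 2, 3, 4, 6}
Missing block = U \ (union) = {5, 7}

{5, 7}


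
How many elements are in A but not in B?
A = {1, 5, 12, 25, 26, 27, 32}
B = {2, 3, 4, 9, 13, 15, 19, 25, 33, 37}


Set A = {1, 5, 12, 25, 26, 27, 32}
Set B = {2, 3, 4, 9, 13, 15, 19, 25, 33, 37}
A \ B = {1, 5, 12, 26, 27, 32}
|A \ B| = 6

6


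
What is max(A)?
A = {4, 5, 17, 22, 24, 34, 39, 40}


Set A = {4, 5, 17, 22, 24, 34, 39, 40}
Elements in ascending order: 4, 5, 17, 22, 24, 34, 39, 40
The largest element is 40.

40


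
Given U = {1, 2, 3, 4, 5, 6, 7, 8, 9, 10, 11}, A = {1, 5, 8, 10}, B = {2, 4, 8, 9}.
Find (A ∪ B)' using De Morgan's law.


U = {1, 2, 3, 4, 5, 6, 7, 8, 9, 10, 11}
A = {1, 5, 8, 10}, B = {2, 4, 8, 9}
A ∪ B = {1, 2, 4, 5, 8, 9, 10}
(A ∪ B)' = U \ (A ∪ B) = {3, 6, 7, 11}
Verification via A' ∩ B': A' = {2, 3, 4, 6, 7, 9, 11}, B' = {1, 3, 5, 6, 7, 10, 11}
A' ∩ B' = {3, 6, 7, 11} ✓

{3, 6, 7, 11}


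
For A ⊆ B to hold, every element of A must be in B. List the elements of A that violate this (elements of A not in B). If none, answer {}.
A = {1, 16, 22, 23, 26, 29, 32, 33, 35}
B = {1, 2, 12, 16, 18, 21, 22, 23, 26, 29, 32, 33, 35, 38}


Set A = {1, 16, 22, 23, 26, 29, 32, 33, 35}
Set B = {1, 2, 12, 16, 18, 21, 22, 23, 26, 29, 32, 33, 35, 38}
Check each element of A against B:
1 ∈ B, 16 ∈ B, 22 ∈ B, 23 ∈ B, 26 ∈ B, 29 ∈ B, 32 ∈ B, 33 ∈ B, 35 ∈ B
Elements of A not in B: {}

{}


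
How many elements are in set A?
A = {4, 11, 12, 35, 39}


Set A = {4, 11, 12, 35, 39}
Listing elements: 4, 11, 12, 35, 39
Counting: 5 elements
|A| = 5

5


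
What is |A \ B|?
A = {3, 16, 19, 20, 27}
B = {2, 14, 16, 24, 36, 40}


Set A = {3, 16, 19, 20, 27}
Set B = {2, 14, 16, 24, 36, 40}
A \ B = {3, 19, 20, 27}
|A \ B| = 4

4


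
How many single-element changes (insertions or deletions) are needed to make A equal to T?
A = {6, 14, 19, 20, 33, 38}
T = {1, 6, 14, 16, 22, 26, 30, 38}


Set A = {6, 14, 19, 20, 33, 38}
Set T = {1, 6, 14, 16, 22, 26, 30, 38}
Elements to remove from A (in A, not in T): {19, 20, 33} → 3 removals
Elements to add to A (in T, not in A): {1, 16, 22, 26, 30} → 5 additions
Total edits = 3 + 5 = 8

8


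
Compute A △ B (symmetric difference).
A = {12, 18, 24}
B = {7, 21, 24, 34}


Set A = {12, 18, 24}
Set B = {7, 21, 24, 34}
A △ B = (A \ B) ∪ (B \ A)
Elements in A but not B: {12, 18}
Elements in B but not A: {7, 21, 34}
A △ B = {7, 12, 18, 21, 34}

{7, 12, 18, 21, 34}


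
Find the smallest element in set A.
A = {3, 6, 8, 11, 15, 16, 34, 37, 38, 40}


Set A = {3, 6, 8, 11, 15, 16, 34, 37, 38, 40}
Elements in ascending order: 3, 6, 8, 11, 15, 16, 34, 37, 38, 40
The smallest element is 3.

3


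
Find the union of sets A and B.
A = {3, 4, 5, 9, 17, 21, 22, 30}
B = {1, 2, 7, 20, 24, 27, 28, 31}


Set A = {3, 4, 5, 9, 17, 21, 22, 30}
Set B = {1, 2, 7, 20, 24, 27, 28, 31}
A ∪ B includes all elements in either set.
Elements from A: {3, 4, 5, 9, 17, 21, 22, 30}
Elements from B not already included: {1, 2, 7, 20, 24, 27, 28, 31}
A ∪ B = {1, 2, 3, 4, 5, 7, 9, 17, 20, 21, 22, 24, 27, 28, 30, 31}

{1, 2, 3, 4, 5, 7, 9, 17, 20, 21, 22, 24, 27, 28, 30, 31}


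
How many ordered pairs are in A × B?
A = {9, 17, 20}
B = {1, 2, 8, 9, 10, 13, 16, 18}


Set A = {9, 17, 20} has 3 elements.
Set B = {1, 2, 8, 9, 10, 13, 16, 18} has 8 elements.
|A × B| = |A| × |B| = 3 × 8 = 24

24


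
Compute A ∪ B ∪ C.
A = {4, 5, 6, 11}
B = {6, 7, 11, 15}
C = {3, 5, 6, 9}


Set A = {4, 5, 6, 11}
Set B = {6, 7, 11, 15}
Set C = {3, 5, 6, 9}
First, A ∪ B = {4, 5, 6, 7, 11, 15}
Then, (A ∪ B) ∪ C = {3, 4, 5, 6, 7, 9, 11, 15}

{3, 4, 5, 6, 7, 9, 11, 15}


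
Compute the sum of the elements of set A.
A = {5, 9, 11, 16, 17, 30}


Set A = {5, 9, 11, 16, 17, 30}
Sum = 5 + 9 + 11 + 16 + 17 + 30 = 88

88


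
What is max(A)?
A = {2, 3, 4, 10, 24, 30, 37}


Set A = {2, 3, 4, 10, 24, 30, 37}
Elements in ascending order: 2, 3, 4, 10, 24, 30, 37
The largest element is 37.

37


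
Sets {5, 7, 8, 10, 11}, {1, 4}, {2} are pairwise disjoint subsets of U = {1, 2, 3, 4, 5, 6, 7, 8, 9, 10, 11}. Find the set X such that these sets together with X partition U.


U = {1, 2, 3, 4, 5, 6, 7, 8, 9, 10, 11}
Shown blocks: {5, 7, 8, 10, 11}, {1, 4}, {2}
A partition's blocks are pairwise disjoint and cover U, so the missing block = U \ (union of shown blocks).
Union of shown blocks: {1, 2, 4, 5, 7, 8, 10, 11}
Missing block = U \ (union) = {3, 6, 9}

{3, 6, 9}


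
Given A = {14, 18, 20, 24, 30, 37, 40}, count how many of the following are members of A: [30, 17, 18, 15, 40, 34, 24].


Set A = {14, 18, 20, 24, 30, 37, 40}
Candidates: [30, 17, 18, 15, 40, 34, 24]
Check each candidate:
30 ∈ A, 17 ∉ A, 18 ∈ A, 15 ∉ A, 40 ∈ A, 34 ∉ A, 24 ∈ A
Count of candidates in A: 4

4


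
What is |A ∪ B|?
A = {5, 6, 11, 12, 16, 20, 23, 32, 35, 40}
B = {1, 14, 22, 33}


Set A = {5, 6, 11, 12, 16, 20, 23, 32, 35, 40}, |A| = 10
Set B = {1, 14, 22, 33}, |B| = 4
A ∩ B = {}, |A ∩ B| = 0
|A ∪ B| = |A| + |B| - |A ∩ B| = 10 + 4 - 0 = 14

14


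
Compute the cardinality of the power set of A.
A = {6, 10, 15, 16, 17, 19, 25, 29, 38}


Set A = {6, 10, 15, 16, 17, 19, 25, 29, 38}
|A| = 9
The power set P(A) contains all subsets of A.
|P(A)| = 2^|A| = 2^9 = 512

512


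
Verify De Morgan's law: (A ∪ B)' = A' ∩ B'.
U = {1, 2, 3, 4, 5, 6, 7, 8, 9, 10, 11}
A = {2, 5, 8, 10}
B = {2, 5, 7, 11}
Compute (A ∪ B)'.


U = {1, 2, 3, 4, 5, 6, 7, 8, 9, 10, 11}
A = {2, 5, 8, 10}, B = {2, 5, 7, 11}
A ∪ B = {2, 5, 7, 8, 10, 11}
(A ∪ B)' = U \ (A ∪ B) = {1, 3, 4, 6, 9}
Verification via A' ∩ B': A' = {1, 3, 4, 6, 7, 9, 11}, B' = {1, 3, 4, 6, 8, 9, 10}
A' ∩ B' = {1, 3, 4, 6, 9} ✓

{1, 3, 4, 6, 9}


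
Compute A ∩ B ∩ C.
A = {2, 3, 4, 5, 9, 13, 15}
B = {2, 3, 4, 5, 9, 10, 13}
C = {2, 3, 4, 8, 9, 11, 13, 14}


Set A = {2, 3, 4, 5, 9, 13, 15}
Set B = {2, 3, 4, 5, 9, 10, 13}
Set C = {2, 3, 4, 8, 9, 11, 13, 14}
First, A ∩ B = {2, 3, 4, 5, 9, 13}
Then, (A ∩ B) ∩ C = {2, 3, 4, 9, 13}

{2, 3, 4, 9, 13}


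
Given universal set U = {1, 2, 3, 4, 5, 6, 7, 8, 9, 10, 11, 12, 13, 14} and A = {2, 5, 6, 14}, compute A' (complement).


Universal set U = {1, 2, 3, 4, 5, 6, 7, 8, 9, 10, 11, 12, 13, 14}
Set A = {2, 5, 6, 14}
A' = U \ A = elements in U but not in A
Checking each element of U:
1 (not in A, include), 2 (in A, exclude), 3 (not in A, include), 4 (not in A, include), 5 (in A, exclude), 6 (in A, exclude), 7 (not in A, include), 8 (not in A, include), 9 (not in A, include), 10 (not in A, include), 11 (not in A, include), 12 (not in A, include), 13 (not in A, include), 14 (in A, exclude)
A' = {1, 3, 4, 7, 8, 9, 10, 11, 12, 13}

{1, 3, 4, 7, 8, 9, 10, 11, 12, 13}


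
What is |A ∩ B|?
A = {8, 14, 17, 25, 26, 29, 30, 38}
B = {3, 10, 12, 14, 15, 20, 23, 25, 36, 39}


Set A = {8, 14, 17, 25, 26, 29, 30, 38}
Set B = {3, 10, 12, 14, 15, 20, 23, 25, 36, 39}
A ∩ B = {14, 25}
|A ∩ B| = 2

2


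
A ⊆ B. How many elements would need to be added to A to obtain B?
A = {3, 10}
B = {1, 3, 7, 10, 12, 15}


Set A = {3, 10}, |A| = 2
Set B = {1, 3, 7, 10, 12, 15}, |B| = 6
Since A ⊆ B: B \ A = {1, 7, 12, 15}
|B| - |A| = 6 - 2 = 4

4


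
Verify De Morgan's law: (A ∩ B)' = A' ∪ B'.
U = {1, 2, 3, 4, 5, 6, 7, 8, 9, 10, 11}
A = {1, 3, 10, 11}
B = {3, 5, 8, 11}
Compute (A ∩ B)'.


U = {1, 2, 3, 4, 5, 6, 7, 8, 9, 10, 11}
A = {1, 3, 10, 11}, B = {3, 5, 8, 11}
A ∩ B = {3, 11}
(A ∩ B)' = U \ (A ∩ B) = {1, 2, 4, 5, 6, 7, 8, 9, 10}
Verification via A' ∪ B': A' = {2, 4, 5, 6, 7, 8, 9}, B' = {1, 2, 4, 6, 7, 9, 10}
A' ∪ B' = {1, 2, 4, 5, 6, 7, 8, 9, 10} ✓

{1, 2, 4, 5, 6, 7, 8, 9, 10}


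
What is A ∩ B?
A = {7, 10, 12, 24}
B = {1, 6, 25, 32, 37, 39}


Set A = {7, 10, 12, 24}
Set B = {1, 6, 25, 32, 37, 39}
A ∩ B includes only elements in both sets.
Check each element of A against B:
7 ✗, 10 ✗, 12 ✗, 24 ✗
A ∩ B = {}

{}


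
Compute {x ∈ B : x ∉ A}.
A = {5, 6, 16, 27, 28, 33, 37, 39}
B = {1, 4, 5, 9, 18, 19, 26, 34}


Set A = {5, 6, 16, 27, 28, 33, 37, 39}
Set B = {1, 4, 5, 9, 18, 19, 26, 34}
Check each element of B against A:
1 ∉ A (include), 4 ∉ A (include), 5 ∈ A, 9 ∉ A (include), 18 ∉ A (include), 19 ∉ A (include), 26 ∉ A (include), 34 ∉ A (include)
Elements of B not in A: {1, 4, 9, 18, 19, 26, 34}

{1, 4, 9, 18, 19, 26, 34}


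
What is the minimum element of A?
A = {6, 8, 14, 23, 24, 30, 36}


Set A = {6, 8, 14, 23, 24, 30, 36}
Elements in ascending order: 6, 8, 14, 23, 24, 30, 36
The smallest element is 6.

6


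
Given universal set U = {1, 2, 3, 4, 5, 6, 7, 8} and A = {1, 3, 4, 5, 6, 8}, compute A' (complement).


Universal set U = {1, 2, 3, 4, 5, 6, 7, 8}
Set A = {1, 3, 4, 5, 6, 8}
A' = U \ A = elements in U but not in A
Checking each element of U:
1 (in A, exclude), 2 (not in A, include), 3 (in A, exclude), 4 (in A, exclude), 5 (in A, exclude), 6 (in A, exclude), 7 (not in A, include), 8 (in A, exclude)
A' = {2, 7}

{2, 7}


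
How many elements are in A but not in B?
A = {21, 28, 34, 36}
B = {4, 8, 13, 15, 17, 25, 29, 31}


Set A = {21, 28, 34, 36}
Set B = {4, 8, 13, 15, 17, 25, 29, 31}
A \ B = {21, 28, 34, 36}
|A \ B| = 4

4


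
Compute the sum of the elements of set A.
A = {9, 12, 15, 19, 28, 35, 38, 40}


Set A = {9, 12, 15, 19, 28, 35, 38, 40}
Sum = 9 + 12 + 15 + 19 + 28 + 35 + 38 + 40 = 196

196


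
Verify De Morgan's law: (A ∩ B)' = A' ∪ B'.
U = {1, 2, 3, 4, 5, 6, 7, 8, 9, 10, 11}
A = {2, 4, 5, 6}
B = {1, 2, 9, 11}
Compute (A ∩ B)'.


U = {1, 2, 3, 4, 5, 6, 7, 8, 9, 10, 11}
A = {2, 4, 5, 6}, B = {1, 2, 9, 11}
A ∩ B = {2}
(A ∩ B)' = U \ (A ∩ B) = {1, 3, 4, 5, 6, 7, 8, 9, 10, 11}
Verification via A' ∪ B': A' = {1, 3, 7, 8, 9, 10, 11}, B' = {3, 4, 5, 6, 7, 8, 10}
A' ∪ B' = {1, 3, 4, 5, 6, 7, 8, 9, 10, 11} ✓

{1, 3, 4, 5, 6, 7, 8, 9, 10, 11}


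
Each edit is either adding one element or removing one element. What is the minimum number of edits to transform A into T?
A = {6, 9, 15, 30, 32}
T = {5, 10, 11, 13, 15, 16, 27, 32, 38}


Set A = {6, 9, 15, 30, 32}
Set T = {5, 10, 11, 13, 15, 16, 27, 32, 38}
Elements to remove from A (in A, not in T): {6, 9, 30} → 3 removals
Elements to add to A (in T, not in A): {5, 10, 11, 13, 16, 27, 38} → 7 additions
Total edits = 3 + 7 = 10

10


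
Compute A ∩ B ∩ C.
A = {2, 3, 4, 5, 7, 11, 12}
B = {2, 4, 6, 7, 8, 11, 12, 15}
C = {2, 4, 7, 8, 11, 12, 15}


Set A = {2, 3, 4, 5, 7, 11, 12}
Set B = {2, 4, 6, 7, 8, 11, 12, 15}
Set C = {2, 4, 7, 8, 11, 12, 15}
First, A ∩ B = {2, 4, 7, 11, 12}
Then, (A ∩ B) ∩ C = {2, 4, 7, 11, 12}

{2, 4, 7, 11, 12}


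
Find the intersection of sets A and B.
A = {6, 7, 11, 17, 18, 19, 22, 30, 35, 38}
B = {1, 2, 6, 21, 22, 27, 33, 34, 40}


Set A = {6, 7, 11, 17, 18, 19, 22, 30, 35, 38}
Set B = {1, 2, 6, 21, 22, 27, 33, 34, 40}
A ∩ B includes only elements in both sets.
Check each element of A against B:
6 ✓, 7 ✗, 11 ✗, 17 ✗, 18 ✗, 19 ✗, 22 ✓, 30 ✗, 35 ✗, 38 ✗
A ∩ B = {6, 22}

{6, 22}


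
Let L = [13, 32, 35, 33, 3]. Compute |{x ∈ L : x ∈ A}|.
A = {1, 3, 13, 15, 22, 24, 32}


Set A = {1, 3, 13, 15, 22, 24, 32}
Candidates: [13, 32, 35, 33, 3]
Check each candidate:
13 ∈ A, 32 ∈ A, 35 ∉ A, 33 ∉ A, 3 ∈ A
Count of candidates in A: 3

3


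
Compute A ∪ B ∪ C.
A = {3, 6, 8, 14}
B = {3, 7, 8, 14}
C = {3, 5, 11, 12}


Set A = {3, 6, 8, 14}
Set B = {3, 7, 8, 14}
Set C = {3, 5, 11, 12}
First, A ∪ B = {3, 6, 7, 8, 14}
Then, (A ∪ B) ∪ C = {3, 5, 6, 7, 8, 11, 12, 14}

{3, 5, 6, 7, 8, 11, 12, 14}


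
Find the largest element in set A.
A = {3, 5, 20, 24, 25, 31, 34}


Set A = {3, 5, 20, 24, 25, 31, 34}
Elements in ascending order: 3, 5, 20, 24, 25, 31, 34
The largest element is 34.

34


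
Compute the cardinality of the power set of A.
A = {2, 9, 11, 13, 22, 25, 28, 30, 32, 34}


Set A = {2, 9, 11, 13, 22, 25, 28, 30, 32, 34}
|A| = 10
The power set P(A) contains all subsets of A.
|P(A)| = 2^|A| = 2^10 = 1024

1024


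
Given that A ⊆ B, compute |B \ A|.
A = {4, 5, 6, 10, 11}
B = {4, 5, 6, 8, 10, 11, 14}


Set A = {4, 5, 6, 10, 11}, |A| = 5
Set B = {4, 5, 6, 8, 10, 11, 14}, |B| = 7
Since A ⊆ B: B \ A = {8, 14}
|B| - |A| = 7 - 5 = 2

2


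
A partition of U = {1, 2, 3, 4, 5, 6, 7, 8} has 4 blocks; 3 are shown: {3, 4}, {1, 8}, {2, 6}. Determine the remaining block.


U = {1, 2, 3, 4, 5, 6, 7, 8}
Shown blocks: {3, 4}, {1, 8}, {2, 6}
A partition's blocks are pairwise disjoint and cover U, so the missing block = U \ (union of shown blocks).
Union of shown blocks: {1, 2, 3, 4, 6, 8}
Missing block = U \ (union) = {5, 7}

{5, 7}


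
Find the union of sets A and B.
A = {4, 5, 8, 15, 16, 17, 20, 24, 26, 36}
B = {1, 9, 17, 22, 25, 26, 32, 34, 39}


Set A = {4, 5, 8, 15, 16, 17, 20, 24, 26, 36}
Set B = {1, 9, 17, 22, 25, 26, 32, 34, 39}
A ∪ B includes all elements in either set.
Elements from A: {4, 5, 8, 15, 16, 17, 20, 24, 26, 36}
Elements from B not already included: {1, 9, 22, 25, 32, 34, 39}
A ∪ B = {1, 4, 5, 8, 9, 15, 16, 17, 20, 22, 24, 25, 26, 32, 34, 36, 39}

{1, 4, 5, 8, 9, 15, 16, 17, 20, 22, 24, 25, 26, 32, 34, 36, 39}


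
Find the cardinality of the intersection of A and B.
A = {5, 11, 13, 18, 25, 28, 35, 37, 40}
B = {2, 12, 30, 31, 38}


Set A = {5, 11, 13, 18, 25, 28, 35, 37, 40}
Set B = {2, 12, 30, 31, 38}
A ∩ B = {}
|A ∩ B| = 0

0


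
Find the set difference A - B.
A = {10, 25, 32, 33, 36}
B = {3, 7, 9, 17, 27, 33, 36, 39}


Set A = {10, 25, 32, 33, 36}
Set B = {3, 7, 9, 17, 27, 33, 36, 39}
A \ B includes elements in A that are not in B.
Check each element of A:
10 (not in B, keep), 25 (not in B, keep), 32 (not in B, keep), 33 (in B, remove), 36 (in B, remove)
A \ B = {10, 25, 32}

{10, 25, 32}


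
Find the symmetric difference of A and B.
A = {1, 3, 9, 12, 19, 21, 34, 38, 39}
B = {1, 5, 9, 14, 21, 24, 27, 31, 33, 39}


Set A = {1, 3, 9, 12, 19, 21, 34, 38, 39}
Set B = {1, 5, 9, 14, 21, 24, 27, 31, 33, 39}
A △ B = (A \ B) ∪ (B \ A)
Elements in A but not B: {3, 12, 19, 34, 38}
Elements in B but not A: {5, 14, 24, 27, 31, 33}
A △ B = {3, 5, 12, 14, 19, 24, 27, 31, 33, 34, 38}

{3, 5, 12, 14, 19, 24, 27, 31, 33, 34, 38}


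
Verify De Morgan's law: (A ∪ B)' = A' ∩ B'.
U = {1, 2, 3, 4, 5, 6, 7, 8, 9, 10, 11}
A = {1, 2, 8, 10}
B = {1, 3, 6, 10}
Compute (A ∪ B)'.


U = {1, 2, 3, 4, 5, 6, 7, 8, 9, 10, 11}
A = {1, 2, 8, 10}, B = {1, 3, 6, 10}
A ∪ B = {1, 2, 3, 6, 8, 10}
(A ∪ B)' = U \ (A ∪ B) = {4, 5, 7, 9, 11}
Verification via A' ∩ B': A' = {3, 4, 5, 6, 7, 9, 11}, B' = {2, 4, 5, 7, 8, 9, 11}
A' ∩ B' = {4, 5, 7, 9, 11} ✓

{4, 5, 7, 9, 11}


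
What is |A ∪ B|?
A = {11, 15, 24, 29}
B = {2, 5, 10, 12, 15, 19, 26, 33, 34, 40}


Set A = {11, 15, 24, 29}, |A| = 4
Set B = {2, 5, 10, 12, 15, 19, 26, 33, 34, 40}, |B| = 10
A ∩ B = {15}, |A ∩ B| = 1
|A ∪ B| = |A| + |B| - |A ∩ B| = 4 + 10 - 1 = 13

13


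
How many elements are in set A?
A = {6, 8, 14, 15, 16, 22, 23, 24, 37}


Set A = {6, 8, 14, 15, 16, 22, 23, 24, 37}
Listing elements: 6, 8, 14, 15, 16, 22, 23, 24, 37
Counting: 9 elements
|A| = 9

9


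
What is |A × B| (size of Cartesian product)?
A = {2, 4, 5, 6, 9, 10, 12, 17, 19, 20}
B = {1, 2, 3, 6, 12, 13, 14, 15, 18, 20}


Set A = {2, 4, 5, 6, 9, 10, 12, 17, 19, 20} has 10 elements.
Set B = {1, 2, 3, 6, 12, 13, 14, 15, 18, 20} has 10 elements.
|A × B| = |A| × |B| = 10 × 10 = 100

100


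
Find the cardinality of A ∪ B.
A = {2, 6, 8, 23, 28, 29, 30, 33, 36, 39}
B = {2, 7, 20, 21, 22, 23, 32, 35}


Set A = {2, 6, 8, 23, 28, 29, 30, 33, 36, 39}, |A| = 10
Set B = {2, 7, 20, 21, 22, 23, 32, 35}, |B| = 8
A ∩ B = {2, 23}, |A ∩ B| = 2
|A ∪ B| = |A| + |B| - |A ∩ B| = 10 + 8 - 2 = 16

16


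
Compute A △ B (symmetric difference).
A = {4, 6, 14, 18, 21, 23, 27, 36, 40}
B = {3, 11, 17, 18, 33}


Set A = {4, 6, 14, 18, 21, 23, 27, 36, 40}
Set B = {3, 11, 17, 18, 33}
A △ B = (A \ B) ∪ (B \ A)
Elements in A but not B: {4, 6, 14, 21, 23, 27, 36, 40}
Elements in B but not A: {3, 11, 17, 33}
A △ B = {3, 4, 6, 11, 14, 17, 21, 23, 27, 33, 36, 40}

{3, 4, 6, 11, 14, 17, 21, 23, 27, 33, 36, 40}


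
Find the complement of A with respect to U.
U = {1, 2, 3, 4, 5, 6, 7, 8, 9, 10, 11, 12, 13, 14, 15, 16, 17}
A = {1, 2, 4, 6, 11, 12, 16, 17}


Universal set U = {1, 2, 3, 4, 5, 6, 7, 8, 9, 10, 11, 12, 13, 14, 15, 16, 17}
Set A = {1, 2, 4, 6, 11, 12, 16, 17}
A' = U \ A = elements in U but not in A
Checking each element of U:
1 (in A, exclude), 2 (in A, exclude), 3 (not in A, include), 4 (in A, exclude), 5 (not in A, include), 6 (in A, exclude), 7 (not in A, include), 8 (not in A, include), 9 (not in A, include), 10 (not in A, include), 11 (in A, exclude), 12 (in A, exclude), 13 (not in A, include), 14 (not in A, include), 15 (not in A, include), 16 (in A, exclude), 17 (in A, exclude)
A' = {3, 5, 7, 8, 9, 10, 13, 14, 15}

{3, 5, 7, 8, 9, 10, 13, 14, 15}


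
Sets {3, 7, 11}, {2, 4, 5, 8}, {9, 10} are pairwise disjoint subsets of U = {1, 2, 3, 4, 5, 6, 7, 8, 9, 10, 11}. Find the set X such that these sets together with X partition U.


U = {1, 2, 3, 4, 5, 6, 7, 8, 9, 10, 11}
Shown blocks: {3, 7, 11}, {2, 4, 5, 8}, {9, 10}
A partition's blocks are pairwise disjoint and cover U, so the missing block = U \ (union of shown blocks).
Union of shown blocks: {2, 3, 4, 5, 7, 8, 9, 10, 11}
Missing block = U \ (union) = {1, 6}

{1, 6}


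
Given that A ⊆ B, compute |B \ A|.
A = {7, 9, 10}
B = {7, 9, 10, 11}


Set A = {7, 9, 10}, |A| = 3
Set B = {7, 9, 10, 11}, |B| = 4
Since A ⊆ B: B \ A = {11}
|B| - |A| = 4 - 3 = 1

1


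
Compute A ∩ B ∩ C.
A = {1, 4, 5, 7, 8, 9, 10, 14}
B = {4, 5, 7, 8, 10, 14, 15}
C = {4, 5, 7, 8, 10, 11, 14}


Set A = {1, 4, 5, 7, 8, 9, 10, 14}
Set B = {4, 5, 7, 8, 10, 14, 15}
Set C = {4, 5, 7, 8, 10, 11, 14}
First, A ∩ B = {4, 5, 7, 8, 10, 14}
Then, (A ∩ B) ∩ C = {4, 5, 7, 8, 10, 14}

{4, 5, 7, 8, 10, 14}


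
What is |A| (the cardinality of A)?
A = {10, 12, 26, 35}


Set A = {10, 12, 26, 35}
Listing elements: 10, 12, 26, 35
Counting: 4 elements
|A| = 4

4


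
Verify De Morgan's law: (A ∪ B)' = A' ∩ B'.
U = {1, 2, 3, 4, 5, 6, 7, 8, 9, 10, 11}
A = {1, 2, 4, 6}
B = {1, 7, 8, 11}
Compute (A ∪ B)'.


U = {1, 2, 3, 4, 5, 6, 7, 8, 9, 10, 11}
A = {1, 2, 4, 6}, B = {1, 7, 8, 11}
A ∪ B = {1, 2, 4, 6, 7, 8, 11}
(A ∪ B)' = U \ (A ∪ B) = {3, 5, 9, 10}
Verification via A' ∩ B': A' = {3, 5, 7, 8, 9, 10, 11}, B' = {2, 3, 4, 5, 6, 9, 10}
A' ∩ B' = {3, 5, 9, 10} ✓

{3, 5, 9, 10}


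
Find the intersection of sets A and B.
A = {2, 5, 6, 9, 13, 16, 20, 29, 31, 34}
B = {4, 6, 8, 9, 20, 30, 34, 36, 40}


Set A = {2, 5, 6, 9, 13, 16, 20, 29, 31, 34}
Set B = {4, 6, 8, 9, 20, 30, 34, 36, 40}
A ∩ B includes only elements in both sets.
Check each element of A against B:
2 ✗, 5 ✗, 6 ✓, 9 ✓, 13 ✗, 16 ✗, 20 ✓, 29 ✗, 31 ✗, 34 ✓
A ∩ B = {6, 9, 20, 34}

{6, 9, 20, 34}


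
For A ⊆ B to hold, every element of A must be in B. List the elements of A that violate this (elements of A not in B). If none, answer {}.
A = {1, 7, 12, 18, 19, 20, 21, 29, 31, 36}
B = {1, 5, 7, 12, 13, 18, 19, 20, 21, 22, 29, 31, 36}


Set A = {1, 7, 12, 18, 19, 20, 21, 29, 31, 36}
Set B = {1, 5, 7, 12, 13, 18, 19, 20, 21, 22, 29, 31, 36}
Check each element of A against B:
1 ∈ B, 7 ∈ B, 12 ∈ B, 18 ∈ B, 19 ∈ B, 20 ∈ B, 21 ∈ B, 29 ∈ B, 31 ∈ B, 36 ∈ B
Elements of A not in B: {}

{}


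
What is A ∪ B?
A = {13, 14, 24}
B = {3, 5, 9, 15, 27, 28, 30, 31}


Set A = {13, 14, 24}
Set B = {3, 5, 9, 15, 27, 28, 30, 31}
A ∪ B includes all elements in either set.
Elements from A: {13, 14, 24}
Elements from B not already included: {3, 5, 9, 15, 27, 28, 30, 31}
A ∪ B = {3, 5, 9, 13, 14, 15, 24, 27, 28, 30, 31}

{3, 5, 9, 13, 14, 15, 24, 27, 28, 30, 31}


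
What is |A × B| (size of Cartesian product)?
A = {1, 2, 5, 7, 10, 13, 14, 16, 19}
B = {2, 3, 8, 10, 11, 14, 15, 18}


Set A = {1, 2, 5, 7, 10, 13, 14, 16, 19} has 9 elements.
Set B = {2, 3, 8, 10, 11, 14, 15, 18} has 8 elements.
|A × B| = |A| × |B| = 9 × 8 = 72

72


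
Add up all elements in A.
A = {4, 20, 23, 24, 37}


Set A = {4, 20, 23, 24, 37}
Sum = 4 + 20 + 23 + 24 + 37 = 108

108


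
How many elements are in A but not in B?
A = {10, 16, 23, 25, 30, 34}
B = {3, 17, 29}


Set A = {10, 16, 23, 25, 30, 34}
Set B = {3, 17, 29}
A \ B = {10, 16, 23, 25, 30, 34}
|A \ B| = 6

6


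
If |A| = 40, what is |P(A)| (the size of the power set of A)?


The set has 40 elements.
The power set contains all possible subsets.
|P(A)| = 2^|A| = 2^40 = 1099511627776

1099511627776


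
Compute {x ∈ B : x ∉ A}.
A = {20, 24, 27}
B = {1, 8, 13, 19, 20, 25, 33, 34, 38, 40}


Set A = {20, 24, 27}
Set B = {1, 8, 13, 19, 20, 25, 33, 34, 38, 40}
Check each element of B against A:
1 ∉ A (include), 8 ∉ A (include), 13 ∉ A (include), 19 ∉ A (include), 20 ∈ A, 25 ∉ A (include), 33 ∉ A (include), 34 ∉ A (include), 38 ∉ A (include), 40 ∉ A (include)
Elements of B not in A: {1, 8, 13, 19, 25, 33, 34, 38, 40}

{1, 8, 13, 19, 25, 33, 34, 38, 40}


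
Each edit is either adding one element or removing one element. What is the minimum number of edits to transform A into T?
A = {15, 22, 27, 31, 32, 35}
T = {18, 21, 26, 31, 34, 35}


Set A = {15, 22, 27, 31, 32, 35}
Set T = {18, 21, 26, 31, 34, 35}
Elements to remove from A (in A, not in T): {15, 22, 27, 32} → 4 removals
Elements to add to A (in T, not in A): {18, 21, 26, 34} → 4 additions
Total edits = 4 + 4 = 8

8


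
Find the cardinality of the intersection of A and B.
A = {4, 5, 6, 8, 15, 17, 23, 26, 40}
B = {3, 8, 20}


Set A = {4, 5, 6, 8, 15, 17, 23, 26, 40}
Set B = {3, 8, 20}
A ∩ B = {8}
|A ∩ B| = 1

1


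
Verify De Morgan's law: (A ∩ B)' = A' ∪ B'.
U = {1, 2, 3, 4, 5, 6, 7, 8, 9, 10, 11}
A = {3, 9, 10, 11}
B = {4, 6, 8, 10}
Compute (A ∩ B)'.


U = {1, 2, 3, 4, 5, 6, 7, 8, 9, 10, 11}
A = {3, 9, 10, 11}, B = {4, 6, 8, 10}
A ∩ B = {10}
(A ∩ B)' = U \ (A ∩ B) = {1, 2, 3, 4, 5, 6, 7, 8, 9, 11}
Verification via A' ∪ B': A' = {1, 2, 4, 5, 6, 7, 8}, B' = {1, 2, 3, 5, 7, 9, 11}
A' ∪ B' = {1, 2, 3, 4, 5, 6, 7, 8, 9, 11} ✓

{1, 2, 3, 4, 5, 6, 7, 8, 9, 11}


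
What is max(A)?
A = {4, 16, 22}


Set A = {4, 16, 22}
Elements in ascending order: 4, 16, 22
The largest element is 22.

22


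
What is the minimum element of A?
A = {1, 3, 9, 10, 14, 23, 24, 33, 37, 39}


Set A = {1, 3, 9, 10, 14, 23, 24, 33, 37, 39}
Elements in ascending order: 1, 3, 9, 10, 14, 23, 24, 33, 37, 39
The smallest element is 1.

1


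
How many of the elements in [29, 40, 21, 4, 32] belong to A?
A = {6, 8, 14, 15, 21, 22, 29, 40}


Set A = {6, 8, 14, 15, 21, 22, 29, 40}
Candidates: [29, 40, 21, 4, 32]
Check each candidate:
29 ∈ A, 40 ∈ A, 21 ∈ A, 4 ∉ A, 32 ∉ A
Count of candidates in A: 3

3


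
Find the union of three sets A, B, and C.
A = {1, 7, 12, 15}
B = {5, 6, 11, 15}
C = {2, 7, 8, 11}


Set A = {1, 7, 12, 15}
Set B = {5, 6, 11, 15}
Set C = {2, 7, 8, 11}
First, A ∪ B = {1, 5, 6, 7, 11, 12, 15}
Then, (A ∪ B) ∪ C = {1, 2, 5, 6, 7, 8, 11, 12, 15}

{1, 2, 5, 6, 7, 8, 11, 12, 15}


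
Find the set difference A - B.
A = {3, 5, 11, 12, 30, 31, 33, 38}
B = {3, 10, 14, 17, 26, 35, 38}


Set A = {3, 5, 11, 12, 30, 31, 33, 38}
Set B = {3, 10, 14, 17, 26, 35, 38}
A \ B includes elements in A that are not in B.
Check each element of A:
3 (in B, remove), 5 (not in B, keep), 11 (not in B, keep), 12 (not in B, keep), 30 (not in B, keep), 31 (not in B, keep), 33 (not in B, keep), 38 (in B, remove)
A \ B = {5, 11, 12, 30, 31, 33}

{5, 11, 12, 30, 31, 33}


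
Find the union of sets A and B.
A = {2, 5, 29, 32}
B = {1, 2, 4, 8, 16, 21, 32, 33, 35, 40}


Set A = {2, 5, 29, 32}
Set B = {1, 2, 4, 8, 16, 21, 32, 33, 35, 40}
A ∪ B includes all elements in either set.
Elements from A: {2, 5, 29, 32}
Elements from B not already included: {1, 4, 8, 16, 21, 33, 35, 40}
A ∪ B = {1, 2, 4, 5, 8, 16, 21, 29, 32, 33, 35, 40}

{1, 2, 4, 5, 8, 16, 21, 29, 32, 33, 35, 40}


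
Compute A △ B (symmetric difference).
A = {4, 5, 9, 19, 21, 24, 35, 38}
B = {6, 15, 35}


Set A = {4, 5, 9, 19, 21, 24, 35, 38}
Set B = {6, 15, 35}
A △ B = (A \ B) ∪ (B \ A)
Elements in A but not B: {4, 5, 9, 19, 21, 24, 38}
Elements in B but not A: {6, 15}
A △ B = {4, 5, 6, 9, 15, 19, 21, 24, 38}

{4, 5, 6, 9, 15, 19, 21, 24, 38}


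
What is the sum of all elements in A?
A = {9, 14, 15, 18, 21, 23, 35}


Set A = {9, 14, 15, 18, 21, 23, 35}
Sum = 9 + 14 + 15 + 18 + 21 + 23 + 35 = 135

135


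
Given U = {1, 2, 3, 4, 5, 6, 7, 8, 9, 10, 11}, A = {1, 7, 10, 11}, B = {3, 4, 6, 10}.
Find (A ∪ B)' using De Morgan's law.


U = {1, 2, 3, 4, 5, 6, 7, 8, 9, 10, 11}
A = {1, 7, 10, 11}, B = {3, 4, 6, 10}
A ∪ B = {1, 3, 4, 6, 7, 10, 11}
(A ∪ B)' = U \ (A ∪ B) = {2, 5, 8, 9}
Verification via A' ∩ B': A' = {2, 3, 4, 5, 6, 8, 9}, B' = {1, 2, 5, 7, 8, 9, 11}
A' ∩ B' = {2, 5, 8, 9} ✓

{2, 5, 8, 9}


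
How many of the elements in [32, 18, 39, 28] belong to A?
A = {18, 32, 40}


Set A = {18, 32, 40}
Candidates: [32, 18, 39, 28]
Check each candidate:
32 ∈ A, 18 ∈ A, 39 ∉ A, 28 ∉ A
Count of candidates in A: 2

2


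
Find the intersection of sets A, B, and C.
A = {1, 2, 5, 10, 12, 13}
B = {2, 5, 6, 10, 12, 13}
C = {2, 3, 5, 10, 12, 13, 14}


Set A = {1, 2, 5, 10, 12, 13}
Set B = {2, 5, 6, 10, 12, 13}
Set C = {2, 3, 5, 10, 12, 13, 14}
First, A ∩ B = {2, 5, 10, 12, 13}
Then, (A ∩ B) ∩ C = {2, 5, 10, 12, 13}

{2, 5, 10, 12, 13}


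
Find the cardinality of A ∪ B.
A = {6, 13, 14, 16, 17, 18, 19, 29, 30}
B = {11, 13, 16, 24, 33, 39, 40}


Set A = {6, 13, 14, 16, 17, 18, 19, 29, 30}, |A| = 9
Set B = {11, 13, 16, 24, 33, 39, 40}, |B| = 7
A ∩ B = {13, 16}, |A ∩ B| = 2
|A ∪ B| = |A| + |B| - |A ∩ B| = 9 + 7 - 2 = 14

14


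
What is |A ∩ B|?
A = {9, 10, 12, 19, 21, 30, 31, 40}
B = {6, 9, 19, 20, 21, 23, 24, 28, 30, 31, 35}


Set A = {9, 10, 12, 19, 21, 30, 31, 40}
Set B = {6, 9, 19, 20, 21, 23, 24, 28, 30, 31, 35}
A ∩ B = {9, 19, 21, 30, 31}
|A ∩ B| = 5

5
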